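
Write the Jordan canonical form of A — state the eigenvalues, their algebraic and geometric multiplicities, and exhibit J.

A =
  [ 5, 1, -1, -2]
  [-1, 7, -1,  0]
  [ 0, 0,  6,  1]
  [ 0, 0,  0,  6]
J_3(6) ⊕ J_1(6)

The characteristic polynomial is
  det(x·I − A) = x^4 - 24*x^3 + 216*x^2 - 864*x + 1296 = (x - 6)^4

Eigenvalues and multiplicities (the geometric multiplicity of λ is n − rank(A − λI), which equals the number of Jordan blocks for λ):
  λ = 6: algebraic multiplicity = 4, geometric multiplicity = 2

Determining the block sizes for each eigenvalue:
  λ = 6: with am = 4 and gm = 2, the partition is not yet determined (e.g. several partitions of 4 into 2 parts exist). Let N = A − (6)·I. Computing rank(N^1) = 2, rank(N^2) = 1, rank(N^3) = 0; the number of blocks of size ≥ j is rank(N^{j−1}) − rank(N^j), giving [2, 1, 1]. So we have 1 block(s) of size 3, 1 block(s) of size 1 → block sizes [3, 1]

Assembling the blocks gives a Jordan form
J =
  [6, 1, 0, 0]
  [0, 6, 1, 0]
  [0, 0, 6, 0]
  [0, 0, 0, 6]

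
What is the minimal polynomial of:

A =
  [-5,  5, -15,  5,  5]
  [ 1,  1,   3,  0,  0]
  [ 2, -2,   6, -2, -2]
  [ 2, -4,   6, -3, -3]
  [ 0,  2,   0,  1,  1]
x^3

The characteristic polynomial is χ_A(x) = x^5, so the eigenvalues are known. The minimal polynomial is
  m_A(x) = Π_λ (x − λ)^{k_λ}
where k_λ is the size of the *largest* Jordan block for λ (equivalently, the smallest k with (A − λI)^k v = 0 for every generalised eigenvector v of λ).

  λ = 0: largest Jordan block has size 3, contributing (x − 0)^3

So m_A(x) = x^3 = x^3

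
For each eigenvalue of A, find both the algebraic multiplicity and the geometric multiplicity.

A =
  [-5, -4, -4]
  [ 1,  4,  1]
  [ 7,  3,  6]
λ = -1: alg = 1, geom = 1; λ = 3: alg = 2, geom = 1

Step 1 — factor the characteristic polynomial to read off the algebraic multiplicities:
  χ_A(x) = (x - 3)^2*(x + 1)

Step 2 — compute geometric multiplicities via the rank-nullity identity g(λ) = n − rank(A − λI):
  rank(A − (-1)·I) = 2, so dim ker(A − (-1)·I) = n − 2 = 1
  rank(A − (3)·I) = 2, so dim ker(A − (3)·I) = n − 2 = 1

Summary:
  λ = -1: algebraic multiplicity = 1, geometric multiplicity = 1
  λ = 3: algebraic multiplicity = 2, geometric multiplicity = 1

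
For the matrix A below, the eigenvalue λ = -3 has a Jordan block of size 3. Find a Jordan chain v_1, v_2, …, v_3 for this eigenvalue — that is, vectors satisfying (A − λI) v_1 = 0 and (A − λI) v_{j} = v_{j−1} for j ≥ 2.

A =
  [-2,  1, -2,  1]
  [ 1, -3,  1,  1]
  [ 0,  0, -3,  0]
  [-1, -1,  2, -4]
A Jordan chain for λ = -3 of length 3:
v_1 = (1, 0, 0, -1)ᵀ
v_2 = (1, 1, 0, -1)ᵀ
v_3 = (1, 0, 0, 0)ᵀ

Let N = A − (-3)·I. We want v_3 with N^3 v_3 = 0 but N^2 v_3 ≠ 0; then v_{j-1} := N · v_j for j = 3, …, 2.

Pick v_3 = (1, 0, 0, 0)ᵀ.
Then v_2 = N · v_3 = (1, 1, 0, -1)ᵀ.
Then v_1 = N · v_2 = (1, 0, 0, -1)ᵀ.

Sanity check: (A − (-3)·I) v_1 = (0, 0, 0, 0)ᵀ = 0. ✓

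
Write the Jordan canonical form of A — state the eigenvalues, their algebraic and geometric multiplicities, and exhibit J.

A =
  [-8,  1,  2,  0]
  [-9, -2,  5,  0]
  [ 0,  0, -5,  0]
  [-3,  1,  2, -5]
J_3(-5) ⊕ J_1(-5)

The characteristic polynomial is
  det(x·I − A) = x^4 + 20*x^3 + 150*x^2 + 500*x + 625 = (x + 5)^4

Eigenvalues and multiplicities (the geometric multiplicity of λ is n − rank(A − λI), which equals the number of Jordan blocks for λ):
  λ = -5: algebraic multiplicity = 4, geometric multiplicity = 2

Determining the block sizes for each eigenvalue:
  λ = -5: with am = 4 and gm = 2, the partition is not yet determined (e.g. several partitions of 4 into 2 parts exist). Let N = A − (-5)·I. Computing rank(N^1) = 2, rank(N^2) = 1, rank(N^3) = 0; the number of blocks of size ≥ j is rank(N^{j−1}) − rank(N^j), giving [2, 1, 1]. So we have 1 block(s) of size 3, 1 block(s) of size 1 → block sizes [3, 1]

Assembling the blocks gives a Jordan form
J =
  [-5,  1,  0,  0]
  [ 0, -5,  1,  0]
  [ 0,  0, -5,  0]
  [ 0,  0,  0, -5]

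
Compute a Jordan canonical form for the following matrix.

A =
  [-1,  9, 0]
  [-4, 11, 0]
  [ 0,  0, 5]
J_2(5) ⊕ J_1(5)

The characteristic polynomial is
  det(x·I − A) = x^3 - 15*x^2 + 75*x - 125 = (x - 5)^3

Eigenvalues and multiplicities (the geometric multiplicity of λ is n − rank(A − λI), which equals the number of Jordan blocks for λ):
  λ = 5: algebraic multiplicity = 3, geometric multiplicity = 2

Determining the block sizes for each eigenvalue:
  λ = 5: 2 blocks summing to 3 forces exactly one block of size 2 and the rest size 1 → block sizes [2, 1]

Assembling the blocks gives a Jordan form
J =
  [5, 1, 0]
  [0, 5, 0]
  [0, 0, 5]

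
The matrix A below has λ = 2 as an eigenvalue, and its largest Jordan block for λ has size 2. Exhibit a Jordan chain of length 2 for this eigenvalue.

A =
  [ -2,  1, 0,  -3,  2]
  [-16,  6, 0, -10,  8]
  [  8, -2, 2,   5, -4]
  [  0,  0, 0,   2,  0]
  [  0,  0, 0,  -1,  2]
A Jordan chain for λ = 2 of length 2:
v_1 = (-4, -16, 8, 0, 0)ᵀ
v_2 = (1, 0, 0, 0, 0)ᵀ

Let N = A − (2)·I. We want v_2 with N^2 v_2 = 0 but N^1 v_2 ≠ 0; then v_{j-1} := N · v_j for j = 2, …, 2.

Pick v_2 = (1, 0, 0, 0, 0)ᵀ.
Then v_1 = N · v_2 = (-4, -16, 8, 0, 0)ᵀ.

Sanity check: (A − (2)·I) v_1 = (0, 0, 0, 0, 0)ᵀ = 0. ✓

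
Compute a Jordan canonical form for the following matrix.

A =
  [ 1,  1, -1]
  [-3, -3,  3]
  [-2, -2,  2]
J_2(0) ⊕ J_1(0)

The characteristic polynomial is
  det(x·I − A) = x^3

Eigenvalues and multiplicities (the geometric multiplicity of λ is n − rank(A − λI), which equals the number of Jordan blocks for λ):
  λ = 0: algebraic multiplicity = 3, geometric multiplicity = 2

Determining the block sizes for each eigenvalue:
  λ = 0: 2 blocks summing to 3 forces exactly one block of size 2 and the rest size 1 → block sizes [2, 1]

Assembling the blocks gives a Jordan form
J =
  [0, 1, 0]
  [0, 0, 0]
  [0, 0, 0]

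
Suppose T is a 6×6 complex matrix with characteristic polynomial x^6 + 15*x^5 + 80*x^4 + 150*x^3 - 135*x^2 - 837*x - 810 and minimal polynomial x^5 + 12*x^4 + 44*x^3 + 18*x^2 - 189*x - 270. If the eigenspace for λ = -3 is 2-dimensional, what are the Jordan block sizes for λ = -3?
Block sizes for λ = -3: [3, 1]

Step 1 — from the characteristic polynomial, algebraic multiplicity of λ = -3 is 4. From dim ker(T − (-3)·I) = 2, there are exactly 2 Jordan blocks for λ = -3.
Step 2 — from the minimal polynomial, the factor (x + 3)^3 tells us the largest block for λ = -3 has size 3.
Step 3 — with total size 4, 2 blocks, and largest block 3, the block sizes (in nonincreasing order) are [3, 1].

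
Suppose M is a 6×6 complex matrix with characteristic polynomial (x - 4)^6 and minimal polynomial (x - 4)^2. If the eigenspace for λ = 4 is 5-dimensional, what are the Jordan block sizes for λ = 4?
Block sizes for λ = 4: [2, 1, 1, 1, 1]

Step 1 — from the characteristic polynomial, algebraic multiplicity of λ = 4 is 6. From dim ker(M − (4)·I) = 5, there are exactly 5 Jordan blocks for λ = 4.
Step 2 — from the minimal polynomial, the factor (x − 4)^2 tells us the largest block for λ = 4 has size 2.
Step 3 — with total size 6, 5 blocks, and largest block 2, the block sizes (in nonincreasing order) are [2, 1, 1, 1, 1].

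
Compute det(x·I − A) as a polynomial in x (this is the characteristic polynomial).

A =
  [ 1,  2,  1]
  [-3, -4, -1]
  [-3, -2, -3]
x^3 + 6*x^2 + 12*x + 8

Expanding det(x·I − A) (e.g. by cofactor expansion or by noting that A is similar to its Jordan form J, which has the same characteristic polynomial as A) gives
  χ_A(x) = x^3 + 6*x^2 + 12*x + 8
which factors as (x + 2)^3. The eigenvalues (with algebraic multiplicities) are λ = -2 with multiplicity 3.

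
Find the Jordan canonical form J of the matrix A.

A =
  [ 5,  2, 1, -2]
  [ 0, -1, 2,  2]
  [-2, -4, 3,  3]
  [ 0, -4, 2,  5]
J_3(3) ⊕ J_1(3)

The characteristic polynomial is
  det(x·I − A) = x^4 - 12*x^3 + 54*x^2 - 108*x + 81 = (x - 3)^4

Eigenvalues and multiplicities (the geometric multiplicity of λ is n − rank(A − λI), which equals the number of Jordan blocks for λ):
  λ = 3: algebraic multiplicity = 4, geometric multiplicity = 2

Determining the block sizes for each eigenvalue:
  λ = 3: with am = 4 and gm = 2, the partition is not yet determined (e.g. several partitions of 4 into 2 parts exist). Let N = A − (3)·I. Computing rank(N^1) = 2, rank(N^2) = 1, rank(N^3) = 0; the number of blocks of size ≥ j is rank(N^{j−1}) − rank(N^j), giving [2, 1, 1]. So we have 1 block(s) of size 3, 1 block(s) of size 1 → block sizes [3, 1]

Assembling the blocks gives a Jordan form
J =
  [3, 1, 0, 0]
  [0, 3, 1, 0]
  [0, 0, 3, 0]
  [0, 0, 0, 3]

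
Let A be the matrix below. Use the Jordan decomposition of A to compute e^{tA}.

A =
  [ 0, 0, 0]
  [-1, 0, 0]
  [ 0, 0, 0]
e^{tA} =
  [1, 0, 0]
  [-t, 1, 0]
  [0, 0, 1]

Strategy: write A = P · J · P⁻¹ where J is a Jordan canonical form, so e^{tA} = P · e^{tJ} · P⁻¹, and e^{tJ} can be computed block-by-block.

A has Jordan form
J =
  [0, 1, 0]
  [0, 0, 0]
  [0, 0, 0]
(up to reordering of blocks).

Per-block formulas:
  For a 1×1 block at λ = 0: exp(t · [0]) = [e^(0t)].
  For a 2×2 Jordan block J_2(0): exp(t · J_2(0)) = e^(0t)·(I + t·N), where N is the 2×2 nilpotent shift.

After assembling e^{tJ} and conjugating by P, we get:

e^{tA} =
  [1, 0, 0]
  [-t, 1, 0]
  [0, 0, 1]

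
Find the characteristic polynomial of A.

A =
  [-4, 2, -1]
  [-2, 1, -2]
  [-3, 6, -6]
x^3 + 9*x^2 + 27*x + 27

Expanding det(x·I − A) (e.g. by cofactor expansion or by noting that A is similar to its Jordan form J, which has the same characteristic polynomial as A) gives
  χ_A(x) = x^3 + 9*x^2 + 27*x + 27
which factors as (x + 3)^3. The eigenvalues (with algebraic multiplicities) are λ = -3 with multiplicity 3.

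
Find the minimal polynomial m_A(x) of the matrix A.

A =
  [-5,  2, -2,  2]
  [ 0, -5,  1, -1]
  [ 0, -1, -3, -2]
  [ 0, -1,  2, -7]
x^3 + 15*x^2 + 75*x + 125

The characteristic polynomial is χ_A(x) = (x + 5)^4, so the eigenvalues are known. The minimal polynomial is
  m_A(x) = Π_λ (x − λ)^{k_λ}
where k_λ is the size of the *largest* Jordan block for λ (equivalently, the smallest k with (A − λI)^k v = 0 for every generalised eigenvector v of λ).

  λ = -5: largest Jordan block has size 3, contributing (x + 5)^3

So m_A(x) = (x + 5)^3 = x^3 + 15*x^2 + 75*x + 125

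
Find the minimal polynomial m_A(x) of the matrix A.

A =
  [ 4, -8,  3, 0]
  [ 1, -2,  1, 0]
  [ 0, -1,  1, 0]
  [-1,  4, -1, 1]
x^3 - 3*x^2 + 3*x - 1

The characteristic polynomial is χ_A(x) = (x - 1)^4, so the eigenvalues are known. The minimal polynomial is
  m_A(x) = Π_λ (x − λ)^{k_λ}
where k_λ is the size of the *largest* Jordan block for λ (equivalently, the smallest k with (A − λI)^k v = 0 for every generalised eigenvector v of λ).

  λ = 1: largest Jordan block has size 3, contributing (x − 1)^3

So m_A(x) = (x - 1)^3 = x^3 - 3*x^2 + 3*x - 1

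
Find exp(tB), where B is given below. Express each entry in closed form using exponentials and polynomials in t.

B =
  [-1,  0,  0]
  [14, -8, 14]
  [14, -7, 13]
e^{tB} =
  [exp(-t), 0, 0]
  [2*exp(6*t) - 2*exp(-t), -exp(6*t) + 2*exp(-t), 2*exp(6*t) - 2*exp(-t)]
  [2*exp(6*t) - 2*exp(-t), -exp(6*t) + exp(-t), 2*exp(6*t) - exp(-t)]

Strategy: write B = P · J · P⁻¹ where J is a Jordan canonical form, so e^{tB} = P · e^{tJ} · P⁻¹, and e^{tJ} can be computed block-by-block.

B has Jordan form
J =
  [-1,  0, 0]
  [ 0, -1, 0]
  [ 0,  0, 6]
(up to reordering of blocks).

Per-block formulas:
  For a 1×1 block at λ = 6: exp(t · [6]) = [e^(6t)].
  For a 1×1 block at λ = -1: exp(t · [-1]) = [e^(-1t)].

After assembling e^{tJ} and conjugating by P, we get:

e^{tB} =
  [exp(-t), 0, 0]
  [2*exp(6*t) - 2*exp(-t), -exp(6*t) + 2*exp(-t), 2*exp(6*t) - 2*exp(-t)]
  [2*exp(6*t) - 2*exp(-t), -exp(6*t) + exp(-t), 2*exp(6*t) - exp(-t)]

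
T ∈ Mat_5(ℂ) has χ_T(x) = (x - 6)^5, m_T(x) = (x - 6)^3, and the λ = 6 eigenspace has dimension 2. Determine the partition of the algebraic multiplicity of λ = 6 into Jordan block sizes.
Block sizes for λ = 6: [3, 2]

Step 1 — from the characteristic polynomial, algebraic multiplicity of λ = 6 is 5. From dim ker(T − (6)·I) = 2, there are exactly 2 Jordan blocks for λ = 6.
Step 2 — from the minimal polynomial, the factor (x − 6)^3 tells us the largest block for λ = 6 has size 3.
Step 3 — with total size 5, 2 blocks, and largest block 3, the block sizes (in nonincreasing order) are [3, 2].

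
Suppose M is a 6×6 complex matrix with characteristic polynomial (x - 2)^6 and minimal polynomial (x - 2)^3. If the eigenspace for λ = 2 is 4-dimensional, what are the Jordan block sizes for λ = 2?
Block sizes for λ = 2: [3, 1, 1, 1]

Step 1 — from the characteristic polynomial, algebraic multiplicity of λ = 2 is 6. From dim ker(M − (2)·I) = 4, there are exactly 4 Jordan blocks for λ = 2.
Step 2 — from the minimal polynomial, the factor (x − 2)^3 tells us the largest block for λ = 2 has size 3.
Step 3 — with total size 6, 4 blocks, and largest block 3, the block sizes (in nonincreasing order) are [3, 1, 1, 1].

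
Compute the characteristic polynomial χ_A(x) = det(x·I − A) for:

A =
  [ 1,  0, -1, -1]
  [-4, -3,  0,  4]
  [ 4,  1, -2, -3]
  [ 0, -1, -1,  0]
x^4 + 4*x^3 + 6*x^2 + 4*x + 1

Expanding det(x·I − A) (e.g. by cofactor expansion or by noting that A is similar to its Jordan form J, which has the same characteristic polynomial as A) gives
  χ_A(x) = x^4 + 4*x^3 + 6*x^2 + 4*x + 1
which factors as (x + 1)^4. The eigenvalues (with algebraic multiplicities) are λ = -1 with multiplicity 4.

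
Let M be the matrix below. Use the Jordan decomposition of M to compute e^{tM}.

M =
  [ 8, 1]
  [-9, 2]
e^{tM} =
  [3*t*exp(5*t) + exp(5*t), t*exp(5*t)]
  [-9*t*exp(5*t), -3*t*exp(5*t) + exp(5*t)]

Strategy: write M = P · J · P⁻¹ where J is a Jordan canonical form, so e^{tM} = P · e^{tJ} · P⁻¹, and e^{tJ} can be computed block-by-block.

M has Jordan form
J =
  [5, 1]
  [0, 5]
(up to reordering of blocks).

Per-block formulas:
  For a 2×2 Jordan block J_2(5): exp(t · J_2(5)) = e^(5t)·(I + t·N), where N is the 2×2 nilpotent shift.

After assembling e^{tJ} and conjugating by P, we get:

e^{tM} =
  [3*t*exp(5*t) + exp(5*t), t*exp(5*t)]
  [-9*t*exp(5*t), -3*t*exp(5*t) + exp(5*t)]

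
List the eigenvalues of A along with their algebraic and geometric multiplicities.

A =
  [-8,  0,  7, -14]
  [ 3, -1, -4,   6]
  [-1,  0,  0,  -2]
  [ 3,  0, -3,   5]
λ = -1: alg = 4, geom = 2

Step 1 — factor the characteristic polynomial to read off the algebraic multiplicities:
  χ_A(x) = (x + 1)^4

Step 2 — compute geometric multiplicities via the rank-nullity identity g(λ) = n − rank(A − λI):
  rank(A − (-1)·I) = 2, so dim ker(A − (-1)·I) = n − 2 = 2

Summary:
  λ = -1: algebraic multiplicity = 4, geometric multiplicity = 2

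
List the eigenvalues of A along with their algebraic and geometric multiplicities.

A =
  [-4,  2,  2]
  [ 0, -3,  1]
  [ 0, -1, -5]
λ = -4: alg = 3, geom = 2

Step 1 — factor the characteristic polynomial to read off the algebraic multiplicities:
  χ_A(x) = (x + 4)^3

Step 2 — compute geometric multiplicities via the rank-nullity identity g(λ) = n − rank(A − λI):
  rank(A − (-4)·I) = 1, so dim ker(A − (-4)·I) = n − 1 = 2

Summary:
  λ = -4: algebraic multiplicity = 3, geometric multiplicity = 2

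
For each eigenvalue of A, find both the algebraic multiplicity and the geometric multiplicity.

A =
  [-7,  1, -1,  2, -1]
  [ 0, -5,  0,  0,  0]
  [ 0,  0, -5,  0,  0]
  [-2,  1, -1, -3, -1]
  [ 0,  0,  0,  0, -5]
λ = -5: alg = 5, geom = 4

Step 1 — factor the characteristic polynomial to read off the algebraic multiplicities:
  χ_A(x) = (x + 5)^5

Step 2 — compute geometric multiplicities via the rank-nullity identity g(λ) = n − rank(A − λI):
  rank(A − (-5)·I) = 1, so dim ker(A − (-5)·I) = n − 1 = 4

Summary:
  λ = -5: algebraic multiplicity = 5, geometric multiplicity = 4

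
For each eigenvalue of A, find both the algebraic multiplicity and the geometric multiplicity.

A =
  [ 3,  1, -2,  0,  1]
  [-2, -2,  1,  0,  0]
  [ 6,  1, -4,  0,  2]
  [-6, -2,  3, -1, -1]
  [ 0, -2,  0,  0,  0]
λ = -1: alg = 4, geom = 2; λ = 0: alg = 1, geom = 1

Step 1 — factor the characteristic polynomial to read off the algebraic multiplicities:
  χ_A(x) = x*(x + 1)^4

Step 2 — compute geometric multiplicities via the rank-nullity identity g(λ) = n − rank(A − λI):
  rank(A − (-1)·I) = 3, so dim ker(A − (-1)·I) = n − 3 = 2
  rank(A − (0)·I) = 4, so dim ker(A − (0)·I) = n − 4 = 1

Summary:
  λ = -1: algebraic multiplicity = 4, geometric multiplicity = 2
  λ = 0: algebraic multiplicity = 1, geometric multiplicity = 1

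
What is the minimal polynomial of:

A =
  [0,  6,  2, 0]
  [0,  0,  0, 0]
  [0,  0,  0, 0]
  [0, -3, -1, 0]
x^2

The characteristic polynomial is χ_A(x) = x^4, so the eigenvalues are known. The minimal polynomial is
  m_A(x) = Π_λ (x − λ)^{k_λ}
where k_λ is the size of the *largest* Jordan block for λ (equivalently, the smallest k with (A − λI)^k v = 0 for every generalised eigenvector v of λ).

  λ = 0: largest Jordan block has size 2, contributing (x − 0)^2

So m_A(x) = x^2 = x^2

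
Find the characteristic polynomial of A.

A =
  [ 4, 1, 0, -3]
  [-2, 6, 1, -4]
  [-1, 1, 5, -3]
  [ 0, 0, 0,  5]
x^4 - 20*x^3 + 150*x^2 - 500*x + 625

Expanding det(x·I − A) (e.g. by cofactor expansion or by noting that A is similar to its Jordan form J, which has the same characteristic polynomial as A) gives
  χ_A(x) = x^4 - 20*x^3 + 150*x^2 - 500*x + 625
which factors as (x - 5)^4. The eigenvalues (with algebraic multiplicities) are λ = 5 with multiplicity 4.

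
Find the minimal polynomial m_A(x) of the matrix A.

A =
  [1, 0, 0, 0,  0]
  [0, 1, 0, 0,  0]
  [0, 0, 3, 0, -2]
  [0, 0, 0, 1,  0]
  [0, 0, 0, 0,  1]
x^2 - 4*x + 3

The characteristic polynomial is χ_A(x) = (x - 3)*(x - 1)^4, so the eigenvalues are known. The minimal polynomial is
  m_A(x) = Π_λ (x − λ)^{k_λ}
where k_λ is the size of the *largest* Jordan block for λ (equivalently, the smallest k with (A − λI)^k v = 0 for every generalised eigenvector v of λ).

  λ = 1: largest Jordan block has size 1, contributing (x − 1)
  λ = 3: largest Jordan block has size 1, contributing (x − 3)

So m_A(x) = (x - 3)*(x - 1) = x^2 - 4*x + 3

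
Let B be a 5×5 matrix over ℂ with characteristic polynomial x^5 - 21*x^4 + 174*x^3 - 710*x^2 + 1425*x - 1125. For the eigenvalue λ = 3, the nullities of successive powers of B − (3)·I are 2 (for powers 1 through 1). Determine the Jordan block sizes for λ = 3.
Block sizes for λ = 3: [1, 1]

From the dimensions of kernels of powers, the number of Jordan blocks of size at least j is d_j − d_{j−1} where d_j = dim ker(N^j) (with d_0 = 0). Computing the differences gives [2].
The number of blocks of size exactly k is (#blocks of size ≥ k) − (#blocks of size ≥ k + 1), so the partition is: 2 block(s) of size 1.
In nonincreasing order the block sizes are [1, 1].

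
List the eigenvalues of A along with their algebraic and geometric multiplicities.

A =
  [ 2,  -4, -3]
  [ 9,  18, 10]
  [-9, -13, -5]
λ = 5: alg = 3, geom = 1

Step 1 — factor the characteristic polynomial to read off the algebraic multiplicities:
  χ_A(x) = (x - 5)^3

Step 2 — compute geometric multiplicities via the rank-nullity identity g(λ) = n − rank(A − λI):
  rank(A − (5)·I) = 2, so dim ker(A − (5)·I) = n − 2 = 1

Summary:
  λ = 5: algebraic multiplicity = 3, geometric multiplicity = 1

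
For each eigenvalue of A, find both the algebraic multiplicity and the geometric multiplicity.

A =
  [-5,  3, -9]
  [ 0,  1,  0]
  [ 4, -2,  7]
λ = 1: alg = 3, geom = 2

Step 1 — factor the characteristic polynomial to read off the algebraic multiplicities:
  χ_A(x) = (x - 1)^3

Step 2 — compute geometric multiplicities via the rank-nullity identity g(λ) = n − rank(A − λI):
  rank(A − (1)·I) = 1, so dim ker(A − (1)·I) = n − 1 = 2

Summary:
  λ = 1: algebraic multiplicity = 3, geometric multiplicity = 2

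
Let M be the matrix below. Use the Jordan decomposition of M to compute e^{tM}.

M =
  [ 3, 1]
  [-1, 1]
e^{tM} =
  [t*exp(2*t) + exp(2*t), t*exp(2*t)]
  [-t*exp(2*t), -t*exp(2*t) + exp(2*t)]

Strategy: write M = P · J · P⁻¹ where J is a Jordan canonical form, so e^{tM} = P · e^{tJ} · P⁻¹, and e^{tJ} can be computed block-by-block.

M has Jordan form
J =
  [2, 1]
  [0, 2]
(up to reordering of blocks).

Per-block formulas:
  For a 2×2 Jordan block J_2(2): exp(t · J_2(2)) = e^(2t)·(I + t·N), where N is the 2×2 nilpotent shift.

After assembling e^{tJ} and conjugating by P, we get:

e^{tM} =
  [t*exp(2*t) + exp(2*t), t*exp(2*t)]
  [-t*exp(2*t), -t*exp(2*t) + exp(2*t)]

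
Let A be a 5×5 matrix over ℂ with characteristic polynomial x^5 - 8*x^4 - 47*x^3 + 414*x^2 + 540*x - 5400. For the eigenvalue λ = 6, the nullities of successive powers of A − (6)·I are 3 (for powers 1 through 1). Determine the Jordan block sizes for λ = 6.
Block sizes for λ = 6: [1, 1, 1]

From the dimensions of kernels of powers, the number of Jordan blocks of size at least j is d_j − d_{j−1} where d_j = dim ker(N^j) (with d_0 = 0). Computing the differences gives [3].
The number of blocks of size exactly k is (#blocks of size ≥ k) − (#blocks of size ≥ k + 1), so the partition is: 3 block(s) of size 1.
In nonincreasing order the block sizes are [1, 1, 1].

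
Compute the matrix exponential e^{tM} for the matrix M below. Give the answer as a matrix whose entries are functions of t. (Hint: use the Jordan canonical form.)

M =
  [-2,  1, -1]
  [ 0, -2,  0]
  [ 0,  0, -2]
e^{tM} =
  [exp(-2*t), t*exp(-2*t), -t*exp(-2*t)]
  [0, exp(-2*t), 0]
  [0, 0, exp(-2*t)]

Strategy: write M = P · J · P⁻¹ where J is a Jordan canonical form, so e^{tM} = P · e^{tJ} · P⁻¹, and e^{tJ} can be computed block-by-block.

M has Jordan form
J =
  [-2,  1,  0]
  [ 0, -2,  0]
  [ 0,  0, -2]
(up to reordering of blocks).

Per-block formulas:
  For a 2×2 Jordan block J_2(-2): exp(t · J_2(-2)) = e^(-2t)·(I + t·N), where N is the 2×2 nilpotent shift.
  For a 1×1 block at λ = -2: exp(t · [-2]) = [e^(-2t)].

After assembling e^{tJ} and conjugating by P, we get:

e^{tM} =
  [exp(-2*t), t*exp(-2*t), -t*exp(-2*t)]
  [0, exp(-2*t), 0]
  [0, 0, exp(-2*t)]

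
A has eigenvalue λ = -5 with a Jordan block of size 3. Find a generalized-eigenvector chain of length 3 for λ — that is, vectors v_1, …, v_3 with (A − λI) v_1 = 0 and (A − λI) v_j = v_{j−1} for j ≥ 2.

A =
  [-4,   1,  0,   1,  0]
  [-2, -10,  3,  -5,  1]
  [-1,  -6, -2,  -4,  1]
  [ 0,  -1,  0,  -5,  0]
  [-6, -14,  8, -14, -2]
A Jordan chain for λ = -5 of length 3:
v_1 = (1, 0, -1, -1, 0)ᵀ
v_2 = (1, 1, 0, -1, 2)ᵀ
v_3 = (0, 1, 2, 0, 0)ᵀ

Let N = A − (-5)·I. We want v_3 with N^3 v_3 = 0 but N^2 v_3 ≠ 0; then v_{j-1} := N · v_j for j = 3, …, 2.

Pick v_3 = (0, 1, 2, 0, 0)ᵀ.
Then v_2 = N · v_3 = (1, 1, 0, -1, 2)ᵀ.
Then v_1 = N · v_2 = (1, 0, -1, -1, 0)ᵀ.

Sanity check: (A − (-5)·I) v_1 = (0, 0, 0, 0, 0)ᵀ = 0. ✓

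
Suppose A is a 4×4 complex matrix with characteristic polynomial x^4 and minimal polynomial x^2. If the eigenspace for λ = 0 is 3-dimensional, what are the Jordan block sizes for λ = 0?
Block sizes for λ = 0: [2, 1, 1]

Step 1 — from the characteristic polynomial, algebraic multiplicity of λ = 0 is 4. From dim ker(A − (0)·I) = 3, there are exactly 3 Jordan blocks for λ = 0.
Step 2 — from the minimal polynomial, the factor (x − 0)^2 tells us the largest block for λ = 0 has size 2.
Step 3 — with total size 4, 3 blocks, and largest block 2, the block sizes (in nonincreasing order) are [2, 1, 1].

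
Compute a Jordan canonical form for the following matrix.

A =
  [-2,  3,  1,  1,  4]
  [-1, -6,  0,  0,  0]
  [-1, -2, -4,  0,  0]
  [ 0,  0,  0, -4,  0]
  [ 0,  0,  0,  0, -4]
J_3(-4) ⊕ J_1(-4) ⊕ J_1(-4)

The characteristic polynomial is
  det(x·I − A) = x^5 + 20*x^4 + 160*x^3 + 640*x^2 + 1280*x + 1024 = (x + 4)^5

Eigenvalues and multiplicities (the geometric multiplicity of λ is n − rank(A − λI), which equals the number of Jordan blocks for λ):
  λ = -4: algebraic multiplicity = 5, geometric multiplicity = 3

Determining the block sizes for each eigenvalue:
  λ = -4: with am = 5 and gm = 3, the partition is not yet determined (e.g. several partitions of 5 into 3 parts exist). Let N = A − (-4)·I. Computing rank(N^1) = 2, rank(N^2) = 1, rank(N^3) = 0; the number of blocks of size ≥ j is rank(N^{j−1}) − rank(N^j), giving [3, 1, 1]. So we have 1 block(s) of size 3, 2 block(s) of size 1 → block sizes [3, 1, 1]

Assembling the blocks gives a Jordan form
J =
  [-4,  1,  0,  0,  0]
  [ 0, -4,  1,  0,  0]
  [ 0,  0, -4,  0,  0]
  [ 0,  0,  0, -4,  0]
  [ 0,  0,  0,  0, -4]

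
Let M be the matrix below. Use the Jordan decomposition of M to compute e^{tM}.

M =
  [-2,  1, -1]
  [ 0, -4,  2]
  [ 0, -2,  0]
e^{tM} =
  [exp(-2*t), t*exp(-2*t), -t*exp(-2*t)]
  [0, -2*t*exp(-2*t) + exp(-2*t), 2*t*exp(-2*t)]
  [0, -2*t*exp(-2*t), 2*t*exp(-2*t) + exp(-2*t)]

Strategy: write M = P · J · P⁻¹ where J is a Jordan canonical form, so e^{tM} = P · e^{tJ} · P⁻¹, and e^{tJ} can be computed block-by-block.

M has Jordan form
J =
  [-2,  1,  0]
  [ 0, -2,  0]
  [ 0,  0, -2]
(up to reordering of blocks).

Per-block formulas:
  For a 2×2 Jordan block J_2(-2): exp(t · J_2(-2)) = e^(-2t)·(I + t·N), where N is the 2×2 nilpotent shift.
  For a 1×1 block at λ = -2: exp(t · [-2]) = [e^(-2t)].

After assembling e^{tJ} and conjugating by P, we get:

e^{tM} =
  [exp(-2*t), t*exp(-2*t), -t*exp(-2*t)]
  [0, -2*t*exp(-2*t) + exp(-2*t), 2*t*exp(-2*t)]
  [0, -2*t*exp(-2*t), 2*t*exp(-2*t) + exp(-2*t)]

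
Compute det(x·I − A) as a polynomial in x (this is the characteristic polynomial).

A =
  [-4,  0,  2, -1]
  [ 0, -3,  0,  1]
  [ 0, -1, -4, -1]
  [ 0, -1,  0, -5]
x^4 + 16*x^3 + 96*x^2 + 256*x + 256

Expanding det(x·I − A) (e.g. by cofactor expansion or by noting that A is similar to its Jordan form J, which has the same characteristic polynomial as A) gives
  χ_A(x) = x^4 + 16*x^3 + 96*x^2 + 256*x + 256
which factors as (x + 4)^4. The eigenvalues (with algebraic multiplicities) are λ = -4 with multiplicity 4.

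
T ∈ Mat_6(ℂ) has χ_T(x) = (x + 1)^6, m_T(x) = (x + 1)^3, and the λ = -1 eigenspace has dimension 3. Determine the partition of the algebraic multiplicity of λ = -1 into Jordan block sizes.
Block sizes for λ = -1: [3, 2, 1]

Step 1 — from the characteristic polynomial, algebraic multiplicity of λ = -1 is 6. From dim ker(T − (-1)·I) = 3, there are exactly 3 Jordan blocks for λ = -1.
Step 2 — from the minimal polynomial, the factor (x + 1)^3 tells us the largest block for λ = -1 has size 3.
Step 3 — with total size 6, 3 blocks, and largest block 3, the block sizes (in nonincreasing order) are [3, 2, 1].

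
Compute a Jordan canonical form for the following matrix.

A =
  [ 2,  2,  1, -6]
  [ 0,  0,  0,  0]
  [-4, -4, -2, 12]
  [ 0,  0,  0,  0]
J_2(0) ⊕ J_1(0) ⊕ J_1(0)

The characteristic polynomial is
  det(x·I − A) = x^4

Eigenvalues and multiplicities (the geometric multiplicity of λ is n − rank(A − λI), which equals the number of Jordan blocks for λ):
  λ = 0: algebraic multiplicity = 4, geometric multiplicity = 3

Determining the block sizes for each eigenvalue:
  λ = 0: 3 blocks summing to 4 forces exactly one block of size 2 and the rest size 1 → block sizes [2, 1, 1]

Assembling the blocks gives a Jordan form
J =
  [0, 1, 0, 0]
  [0, 0, 0, 0]
  [0, 0, 0, 0]
  [0, 0, 0, 0]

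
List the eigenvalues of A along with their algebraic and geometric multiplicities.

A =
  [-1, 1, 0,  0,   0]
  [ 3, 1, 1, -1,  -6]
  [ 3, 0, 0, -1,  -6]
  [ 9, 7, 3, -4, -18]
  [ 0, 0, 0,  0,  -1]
λ = -1: alg = 5, geom = 3

Step 1 — factor the characteristic polynomial to read off the algebraic multiplicities:
  χ_A(x) = (x + 1)^5

Step 2 — compute geometric multiplicities via the rank-nullity identity g(λ) = n − rank(A − λI):
  rank(A − (-1)·I) = 2, so dim ker(A − (-1)·I) = n − 2 = 3

Summary:
  λ = -1: algebraic multiplicity = 5, geometric multiplicity = 3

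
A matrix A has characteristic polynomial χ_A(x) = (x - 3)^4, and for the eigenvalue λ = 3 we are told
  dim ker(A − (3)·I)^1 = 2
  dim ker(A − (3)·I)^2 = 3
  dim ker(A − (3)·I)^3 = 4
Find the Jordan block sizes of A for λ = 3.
Block sizes for λ = 3: [3, 1]

From the dimensions of kernels of powers, the number of Jordan blocks of size at least j is d_j − d_{j−1} where d_j = dim ker(N^j) (with d_0 = 0). Computing the differences gives [2, 1, 1].
The number of blocks of size exactly k is (#blocks of size ≥ k) − (#blocks of size ≥ k + 1), so the partition is: 1 block(s) of size 1, 1 block(s) of size 3.
In nonincreasing order the block sizes are [3, 1].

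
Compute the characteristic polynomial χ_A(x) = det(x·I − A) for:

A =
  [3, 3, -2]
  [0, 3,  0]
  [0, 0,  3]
x^3 - 9*x^2 + 27*x - 27

Expanding det(x·I − A) (e.g. by cofactor expansion or by noting that A is similar to its Jordan form J, which has the same characteristic polynomial as A) gives
  χ_A(x) = x^3 - 9*x^2 + 27*x - 27
which factors as (x - 3)^3. The eigenvalues (with algebraic multiplicities) are λ = 3 with multiplicity 3.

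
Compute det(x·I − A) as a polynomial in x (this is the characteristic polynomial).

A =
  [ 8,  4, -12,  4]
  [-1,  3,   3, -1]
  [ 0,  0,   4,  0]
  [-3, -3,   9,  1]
x^4 - 16*x^3 + 96*x^2 - 256*x + 256

Expanding det(x·I − A) (e.g. by cofactor expansion or by noting that A is similar to its Jordan form J, which has the same characteristic polynomial as A) gives
  χ_A(x) = x^4 - 16*x^3 + 96*x^2 - 256*x + 256
which factors as (x - 4)^4. The eigenvalues (with algebraic multiplicities) are λ = 4 with multiplicity 4.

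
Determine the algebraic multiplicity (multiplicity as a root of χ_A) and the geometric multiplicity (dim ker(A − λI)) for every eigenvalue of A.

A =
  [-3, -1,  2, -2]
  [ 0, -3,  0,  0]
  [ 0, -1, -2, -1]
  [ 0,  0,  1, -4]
λ = -3: alg = 4, geom = 2

Step 1 — factor the characteristic polynomial to read off the algebraic multiplicities:
  χ_A(x) = (x + 3)^4

Step 2 — compute geometric multiplicities via the rank-nullity identity g(λ) = n − rank(A − λI):
  rank(A − (-3)·I) = 2, so dim ker(A − (-3)·I) = n − 2 = 2

Summary:
  λ = -3: algebraic multiplicity = 4, geometric multiplicity = 2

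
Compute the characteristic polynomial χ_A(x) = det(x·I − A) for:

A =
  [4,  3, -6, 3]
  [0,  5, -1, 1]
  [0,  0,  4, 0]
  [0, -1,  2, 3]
x^4 - 16*x^3 + 96*x^2 - 256*x + 256

Expanding det(x·I − A) (e.g. by cofactor expansion or by noting that A is similar to its Jordan form J, which has the same characteristic polynomial as A) gives
  χ_A(x) = x^4 - 16*x^3 + 96*x^2 - 256*x + 256
which factors as (x - 4)^4. The eigenvalues (with algebraic multiplicities) are λ = 4 with multiplicity 4.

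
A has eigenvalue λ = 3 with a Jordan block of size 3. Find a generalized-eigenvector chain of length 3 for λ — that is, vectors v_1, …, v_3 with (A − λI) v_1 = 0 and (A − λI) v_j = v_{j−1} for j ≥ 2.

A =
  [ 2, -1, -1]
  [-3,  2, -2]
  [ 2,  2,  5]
A Jordan chain for λ = 3 of length 3:
v_1 = (2, 2, -4)ᵀ
v_2 = (-1, -3, 2)ᵀ
v_3 = (1, 0, 0)ᵀ

Let N = A − (3)·I. We want v_3 with N^3 v_3 = 0 but N^2 v_3 ≠ 0; then v_{j-1} := N · v_j for j = 3, …, 2.

Pick v_3 = (1, 0, 0)ᵀ.
Then v_2 = N · v_3 = (-1, -3, 2)ᵀ.
Then v_1 = N · v_2 = (2, 2, -4)ᵀ.

Sanity check: (A − (3)·I) v_1 = (0, 0, 0)ᵀ = 0. ✓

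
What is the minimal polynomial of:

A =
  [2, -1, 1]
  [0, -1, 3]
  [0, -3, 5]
x^2 - 4*x + 4

The characteristic polynomial is χ_A(x) = (x - 2)^3, so the eigenvalues are known. The minimal polynomial is
  m_A(x) = Π_λ (x − λ)^{k_λ}
where k_λ is the size of the *largest* Jordan block for λ (equivalently, the smallest k with (A − λI)^k v = 0 for every generalised eigenvector v of λ).

  λ = 2: largest Jordan block has size 2, contributing (x − 2)^2

So m_A(x) = (x - 2)^2 = x^2 - 4*x + 4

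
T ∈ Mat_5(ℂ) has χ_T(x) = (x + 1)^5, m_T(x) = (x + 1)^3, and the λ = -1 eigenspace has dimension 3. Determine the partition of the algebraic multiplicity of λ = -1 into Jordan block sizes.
Block sizes for λ = -1: [3, 1, 1]

Step 1 — from the characteristic polynomial, algebraic multiplicity of λ = -1 is 5. From dim ker(T − (-1)·I) = 3, there are exactly 3 Jordan blocks for λ = -1.
Step 2 — from the minimal polynomial, the factor (x + 1)^3 tells us the largest block for λ = -1 has size 3.
Step 3 — with total size 5, 3 blocks, and largest block 3, the block sizes (in nonincreasing order) are [3, 1, 1].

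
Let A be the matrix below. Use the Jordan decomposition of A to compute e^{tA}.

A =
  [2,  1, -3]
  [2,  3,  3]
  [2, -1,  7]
e^{tA} =
  [-2*t*exp(4*t) + exp(4*t), t*exp(4*t), -3*t*exp(4*t)]
  [2*t*exp(4*t), -t*exp(4*t) + exp(4*t), 3*t*exp(4*t)]
  [2*t*exp(4*t), -t*exp(4*t), 3*t*exp(4*t) + exp(4*t)]

Strategy: write A = P · J · P⁻¹ where J is a Jordan canonical form, so e^{tA} = P · e^{tJ} · P⁻¹, and e^{tJ} can be computed block-by-block.

A has Jordan form
J =
  [4, 1, 0]
  [0, 4, 0]
  [0, 0, 4]
(up to reordering of blocks).

Per-block formulas:
  For a 1×1 block at λ = 4: exp(t · [4]) = [e^(4t)].
  For a 2×2 Jordan block J_2(4): exp(t · J_2(4)) = e^(4t)·(I + t·N), where N is the 2×2 nilpotent shift.

After assembling e^{tJ} and conjugating by P, we get:

e^{tA} =
  [-2*t*exp(4*t) + exp(4*t), t*exp(4*t), -3*t*exp(4*t)]
  [2*t*exp(4*t), -t*exp(4*t) + exp(4*t), 3*t*exp(4*t)]
  [2*t*exp(4*t), -t*exp(4*t), 3*t*exp(4*t) + exp(4*t)]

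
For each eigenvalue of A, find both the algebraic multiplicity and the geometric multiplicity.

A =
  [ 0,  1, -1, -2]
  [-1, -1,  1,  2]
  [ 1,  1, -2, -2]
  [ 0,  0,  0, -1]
λ = -1: alg = 4, geom = 2

Step 1 — factor the characteristic polynomial to read off the algebraic multiplicities:
  χ_A(x) = (x + 1)^4

Step 2 — compute geometric multiplicities via the rank-nullity identity g(λ) = n − rank(A − λI):
  rank(A − (-1)·I) = 2, so dim ker(A − (-1)·I) = n − 2 = 2

Summary:
  λ = -1: algebraic multiplicity = 4, geometric multiplicity = 2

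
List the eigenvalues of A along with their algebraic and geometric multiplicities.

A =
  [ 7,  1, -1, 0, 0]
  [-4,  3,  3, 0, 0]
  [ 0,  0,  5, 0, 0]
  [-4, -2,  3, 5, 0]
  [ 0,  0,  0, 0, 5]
λ = 5: alg = 5, geom = 3

Step 1 — factor the characteristic polynomial to read off the algebraic multiplicities:
  χ_A(x) = (x - 5)^5

Step 2 — compute geometric multiplicities via the rank-nullity identity g(λ) = n − rank(A − λI):
  rank(A − (5)·I) = 2, so dim ker(A − (5)·I) = n − 2 = 3

Summary:
  λ = 5: algebraic multiplicity = 5, geometric multiplicity = 3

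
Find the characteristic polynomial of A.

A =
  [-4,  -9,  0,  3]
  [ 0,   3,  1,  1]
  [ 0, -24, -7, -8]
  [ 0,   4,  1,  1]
x^4 + 7*x^3 + 15*x^2 + 13*x + 4

Expanding det(x·I − A) (e.g. by cofactor expansion or by noting that A is similar to its Jordan form J, which has the same characteristic polynomial as A) gives
  χ_A(x) = x^4 + 7*x^3 + 15*x^2 + 13*x + 4
which factors as (x + 1)^3*(x + 4). The eigenvalues (with algebraic multiplicities) are λ = -4 with multiplicity 1, λ = -1 with multiplicity 3.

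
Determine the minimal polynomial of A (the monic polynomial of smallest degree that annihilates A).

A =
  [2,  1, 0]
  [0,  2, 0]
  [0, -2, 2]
x^2 - 4*x + 4

The characteristic polynomial is χ_A(x) = (x - 2)^3, so the eigenvalues are known. The minimal polynomial is
  m_A(x) = Π_λ (x − λ)^{k_λ}
where k_λ is the size of the *largest* Jordan block for λ (equivalently, the smallest k with (A − λI)^k v = 0 for every generalised eigenvector v of λ).

  λ = 2: largest Jordan block has size 2, contributing (x − 2)^2

So m_A(x) = (x - 2)^2 = x^2 - 4*x + 4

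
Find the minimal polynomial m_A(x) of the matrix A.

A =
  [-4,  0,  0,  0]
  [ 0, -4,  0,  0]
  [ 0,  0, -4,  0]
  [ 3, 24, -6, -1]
x^2 + 5*x + 4

The characteristic polynomial is χ_A(x) = (x + 1)*(x + 4)^3, so the eigenvalues are known. The minimal polynomial is
  m_A(x) = Π_λ (x − λ)^{k_λ}
where k_λ is the size of the *largest* Jordan block for λ (equivalently, the smallest k with (A − λI)^k v = 0 for every generalised eigenvector v of λ).

  λ = -4: largest Jordan block has size 1, contributing (x + 4)
  λ = -1: largest Jordan block has size 1, contributing (x + 1)

So m_A(x) = (x + 1)*(x + 4) = x^2 + 5*x + 4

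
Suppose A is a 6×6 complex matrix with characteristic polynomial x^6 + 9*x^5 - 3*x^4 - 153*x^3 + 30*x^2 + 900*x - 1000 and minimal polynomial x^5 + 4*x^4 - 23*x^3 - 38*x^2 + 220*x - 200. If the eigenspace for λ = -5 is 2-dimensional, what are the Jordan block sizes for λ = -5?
Block sizes for λ = -5: [2, 1]

Step 1 — from the characteristic polynomial, algebraic multiplicity of λ = -5 is 3. From dim ker(A − (-5)·I) = 2, there are exactly 2 Jordan blocks for λ = -5.
Step 2 — from the minimal polynomial, the factor (x + 5)^2 tells us the largest block for λ = -5 has size 2.
Step 3 — with total size 3, 2 blocks, and largest block 2, the block sizes (in nonincreasing order) are [2, 1].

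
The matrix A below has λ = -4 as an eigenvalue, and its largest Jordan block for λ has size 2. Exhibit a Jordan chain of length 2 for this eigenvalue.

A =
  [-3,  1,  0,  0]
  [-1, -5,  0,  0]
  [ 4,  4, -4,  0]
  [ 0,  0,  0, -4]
A Jordan chain for λ = -4 of length 2:
v_1 = (1, -1, 4, 0)ᵀ
v_2 = (1, 0, 0, 0)ᵀ

Let N = A − (-4)·I. We want v_2 with N^2 v_2 = 0 but N^1 v_2 ≠ 0; then v_{j-1} := N · v_j for j = 2, …, 2.

Pick v_2 = (1, 0, 0, 0)ᵀ.
Then v_1 = N · v_2 = (1, -1, 4, 0)ᵀ.

Sanity check: (A − (-4)·I) v_1 = (0, 0, 0, 0)ᵀ = 0. ✓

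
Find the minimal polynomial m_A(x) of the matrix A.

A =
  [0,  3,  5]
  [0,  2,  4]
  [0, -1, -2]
x^3

The characteristic polynomial is χ_A(x) = x^3, so the eigenvalues are known. The minimal polynomial is
  m_A(x) = Π_λ (x − λ)^{k_λ}
where k_λ is the size of the *largest* Jordan block for λ (equivalently, the smallest k with (A − λI)^k v = 0 for every generalised eigenvector v of λ).

  λ = 0: largest Jordan block has size 3, contributing (x − 0)^3

So m_A(x) = x^3 = x^3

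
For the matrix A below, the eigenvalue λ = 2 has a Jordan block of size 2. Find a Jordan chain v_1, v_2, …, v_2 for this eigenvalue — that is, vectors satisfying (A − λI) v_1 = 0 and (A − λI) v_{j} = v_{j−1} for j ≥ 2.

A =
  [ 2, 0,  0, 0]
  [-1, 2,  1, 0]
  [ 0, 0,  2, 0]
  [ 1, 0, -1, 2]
A Jordan chain for λ = 2 of length 2:
v_1 = (0, -1, 0, 1)ᵀ
v_2 = (1, 0, 0, 0)ᵀ

Let N = A − (2)·I. We want v_2 with N^2 v_2 = 0 but N^1 v_2 ≠ 0; then v_{j-1} := N · v_j for j = 2, …, 2.

Pick v_2 = (1, 0, 0, 0)ᵀ.
Then v_1 = N · v_2 = (0, -1, 0, 1)ᵀ.

Sanity check: (A − (2)·I) v_1 = (0, 0, 0, 0)ᵀ = 0. ✓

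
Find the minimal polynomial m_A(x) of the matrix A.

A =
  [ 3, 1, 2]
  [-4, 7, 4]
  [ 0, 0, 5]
x^2 - 10*x + 25

The characteristic polynomial is χ_A(x) = (x - 5)^3, so the eigenvalues are known. The minimal polynomial is
  m_A(x) = Π_λ (x − λ)^{k_λ}
where k_λ is the size of the *largest* Jordan block for λ (equivalently, the smallest k with (A − λI)^k v = 0 for every generalised eigenvector v of λ).

  λ = 5: largest Jordan block has size 2, contributing (x − 5)^2

So m_A(x) = (x - 5)^2 = x^2 - 10*x + 25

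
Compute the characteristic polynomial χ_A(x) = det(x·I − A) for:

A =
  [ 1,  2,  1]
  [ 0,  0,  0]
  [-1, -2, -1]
x^3

Expanding det(x·I − A) (e.g. by cofactor expansion or by noting that A is similar to its Jordan form J, which has the same characteristic polynomial as A) gives
  χ_A(x) = x^3
which factors as x^3. The eigenvalues (with algebraic multiplicities) are λ = 0 with multiplicity 3.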